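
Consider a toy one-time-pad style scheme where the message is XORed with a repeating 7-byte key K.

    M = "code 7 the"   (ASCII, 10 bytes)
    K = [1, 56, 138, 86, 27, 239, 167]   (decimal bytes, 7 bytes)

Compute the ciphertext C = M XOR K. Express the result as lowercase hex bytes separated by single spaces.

The 7-byte key repeats, so the effective keystream is 01 38 8a 56 1b ef a7 01 38 8a.
byte 0:  99 ⊕   1 =  98
byte 1: 111 ⊕  56 =  87
byte 2: 100 ⊕ 138 = 238
byte 3: 101 ⊕  86 =  51
byte 4:  32 ⊕  27 =  59
byte 5:  55 ⊕ 239 = 216
byte 6:  32 ⊕ 167 = 135
byte 7: 116 ⊕   1 = 117
byte 8: 104 ⊕  56 =  80
byte 9: 101 ⊕ 138 = 239

62 57 ee 33 3b d8 87 75 50 ef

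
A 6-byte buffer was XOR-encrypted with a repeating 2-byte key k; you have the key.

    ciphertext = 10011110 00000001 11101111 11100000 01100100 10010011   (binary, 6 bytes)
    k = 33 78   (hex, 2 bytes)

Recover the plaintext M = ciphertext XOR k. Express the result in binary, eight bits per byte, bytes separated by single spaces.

10101101 01111001 11011100 10011000 01010111 11101011

The 2-byte key repeats, so the effective keystream is 33 78 33 78 33 78.
byte 0: 10011110 ⊕ 00110011 = 10101101
byte 1: 00000001 ⊕ 01111000 = 01111001
byte 2: 11101111 ⊕ 00110011 = 11011100
byte 3: 11100000 ⊕ 01111000 = 10011000
byte 4: 01100100 ⊕ 00110011 = 01010111
byte 5: 10010011 ⊕ 01111000 = 11101011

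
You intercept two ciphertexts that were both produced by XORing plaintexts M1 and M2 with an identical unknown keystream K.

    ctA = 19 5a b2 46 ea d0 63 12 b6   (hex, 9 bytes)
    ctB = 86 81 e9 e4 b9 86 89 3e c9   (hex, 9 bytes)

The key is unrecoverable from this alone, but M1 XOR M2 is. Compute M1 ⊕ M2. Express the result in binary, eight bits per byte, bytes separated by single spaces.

10011111 11011011 01011011 10100010 01010011 01010110 11101010 00101100 01111111

ctA ⊕ ctB = (M1 ⊕ K) ⊕ (M2 ⊕ K) = M1 ⊕ M2 — the shared key cancels under XOR.
byte 0: 19 ⊕ 86 = 9f
byte 1: 5a ⊕ 81 = db
byte 2: b2 ⊕ e9 = 5b
byte 3: 46 ⊕ e4 = a2
byte 4: ea ⊕ b9 = 53
byte 5: d0 ⊕ 86 = 56
byte 6: 63 ⊕ 89 = ea
byte 7: 12 ⊕ 3e = 2c
byte 8: b6 ⊕ c9 = 7f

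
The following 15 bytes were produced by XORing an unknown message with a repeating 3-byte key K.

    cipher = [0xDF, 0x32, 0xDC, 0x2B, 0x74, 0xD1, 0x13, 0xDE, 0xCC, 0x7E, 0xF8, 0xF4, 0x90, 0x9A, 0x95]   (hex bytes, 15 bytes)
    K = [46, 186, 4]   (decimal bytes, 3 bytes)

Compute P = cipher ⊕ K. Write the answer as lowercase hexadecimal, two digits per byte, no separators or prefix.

f188d805ced53d64c85042f0be2091

The 3-byte key repeats, so the effective keystream is 2e ba 04 2e ba 04 2e ba 04 2e ba 04 2e ba 04.
byte 0: df ⊕ 2e = f1
byte 1: 32 ⊕ ba = 88
byte 2: dc ⊕ 04 = d8
byte 3: 2b ⊕ 2e = 05
byte 4: 74 ⊕ ba = ce
byte 5: d1 ⊕ 04 = d5
byte 6: 13 ⊕ 2e = 3d
byte 7: de ⊕ ba = 64
byte 8: cc ⊕ 04 = c8
byte 9: 7e ⊕ 2e = 50
byte 10: f8 ⊕ ba = 42
byte 11: f4 ⊕ 04 = f0
byte 12: 90 ⊕ 2e = be
byte 13: 9a ⊕ ba = 20
byte 14: 95 ⊕ 04 = 91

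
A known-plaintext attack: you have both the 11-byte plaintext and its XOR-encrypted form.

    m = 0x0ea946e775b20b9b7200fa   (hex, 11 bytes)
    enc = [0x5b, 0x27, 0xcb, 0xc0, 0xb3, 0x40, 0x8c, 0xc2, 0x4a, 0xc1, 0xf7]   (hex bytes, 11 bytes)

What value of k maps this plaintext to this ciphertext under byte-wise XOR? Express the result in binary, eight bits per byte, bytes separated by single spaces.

Since enc = m ⊕ k, XORing both sides with m gives k = m ⊕ enc.
0e xor 5b = 55
a9 xor 27 = 8e
46 xor cb = 8d
e7 xor c0 = 27
75 xor b3 = c6
b2 xor 40 = f2
0b xor 8c = 87
9b xor c2 = 59
72 xor 4a = 38
00 xor c1 = c1
fa xor f7 = 0d

01010101 10001110 10001101 00100111 11000110 11110010 10000111 01011001 00111000 11000001 00001101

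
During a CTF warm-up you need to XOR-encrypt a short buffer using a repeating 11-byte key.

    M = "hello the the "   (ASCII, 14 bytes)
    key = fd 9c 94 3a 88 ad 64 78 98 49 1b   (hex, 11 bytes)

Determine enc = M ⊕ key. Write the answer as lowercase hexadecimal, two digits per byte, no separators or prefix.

95f9f856e78d1010fd696f95f9b4

The 11-byte key repeats, so the effective keystream is fd 9c 94 3a 88 ad 64 78 98 49 1b fd 9c 94.
byte 0: 01101000 XOR 11111101 = 10010101
byte 1: 01100101 XOR 10011100 = 11111001
byte 2: 01101100 XOR 10010100 = 11111000
byte 3: 01101100 XOR 00111010 = 01010110
byte 4: 01101111 XOR 10001000 = 11100111
byte 5: 00100000 XOR 10101101 = 10001101
byte 6: 01110100 XOR 01100100 = 00010000
byte 7: 01101000 XOR 01111000 = 00010000
byte 8: 01100101 XOR 10011000 = 11111101
byte 9: 00100000 XOR 01001001 = 01101001
byte 10: 01110100 XOR 00011011 = 01101111
byte 11: 01101000 XOR 11111101 = 10010101
byte 12: 01100101 XOR 10011100 = 11111001
byte 13: 00100000 XOR 10010100 = 10110100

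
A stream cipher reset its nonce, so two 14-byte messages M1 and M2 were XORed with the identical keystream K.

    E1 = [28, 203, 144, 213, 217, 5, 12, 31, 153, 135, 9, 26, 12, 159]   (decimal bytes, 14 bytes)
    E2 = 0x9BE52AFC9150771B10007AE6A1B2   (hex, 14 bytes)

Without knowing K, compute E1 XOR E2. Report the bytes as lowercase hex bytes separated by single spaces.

87 2e ba 29 48 55 7b 04 89 87 73 fc ad 2d

E1 ⊕ E2 = (M1 ⊕ K) ⊕ (M2 ⊕ K) = M1 ⊕ M2 — the shared key cancels under XOR.
1c xor 9b = 87
cb xor e5 = 2e
90 xor 2a = ba
d5 xor fc = 29
d9 xor 91 = 48
05 xor 50 = 55
0c xor 77 = 7b
1f xor 1b = 04
99 xor 10 = 89
87 xor 00 = 87
09 xor 7a = 73
1a xor e6 = fc
0c xor a1 = ad
9f xor b2 = 2d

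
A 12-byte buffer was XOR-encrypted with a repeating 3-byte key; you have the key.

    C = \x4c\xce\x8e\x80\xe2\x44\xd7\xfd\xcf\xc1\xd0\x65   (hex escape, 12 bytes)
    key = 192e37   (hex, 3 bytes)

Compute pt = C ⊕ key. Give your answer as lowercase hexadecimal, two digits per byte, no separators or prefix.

The 3-byte key repeats, so the effective keystream is 19 2e 37 19 2e 37 19 2e 37 19 2e 37.
byte 0:  76 ^  25 =  85
byte 1: 206 ^  46 = 224
byte 2: 142 ^  55 = 185
byte 3: 128 ^  25 = 153
byte 4: 226 ^  46 = 204
byte 5:  68 ^  55 = 115
byte 6: 215 ^  25 = 206
byte 7: 253 ^  46 = 211
byte 8: 207 ^  55 = 248
byte 9: 193 ^  25 = 216
byte 10: 208 ^  46 = 254
byte 11: 101 ^  55 =  82

55e0b999cc73ced3f8d8fe52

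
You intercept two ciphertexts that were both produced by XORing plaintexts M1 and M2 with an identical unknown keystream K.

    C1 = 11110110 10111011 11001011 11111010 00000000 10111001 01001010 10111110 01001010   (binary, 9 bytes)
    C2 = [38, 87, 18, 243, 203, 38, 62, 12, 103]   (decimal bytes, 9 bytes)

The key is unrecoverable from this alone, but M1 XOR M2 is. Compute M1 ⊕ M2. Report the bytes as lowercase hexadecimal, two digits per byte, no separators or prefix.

C1 ⊕ C2 = (M1 ⊕ K) ⊕ (M2 ⊕ K) = M1 ⊕ M2 — the shared key cancels under XOR.
f6 xor 26 = d0
bb xor 57 = ec
cb xor 12 = d9
fa xor f3 = 09
00 xor cb = cb
b9 xor 26 = 9f
4a xor 3e = 74
be xor 0c = b2
4a xor 67 = 2d

d0ecd909cb9f74b22d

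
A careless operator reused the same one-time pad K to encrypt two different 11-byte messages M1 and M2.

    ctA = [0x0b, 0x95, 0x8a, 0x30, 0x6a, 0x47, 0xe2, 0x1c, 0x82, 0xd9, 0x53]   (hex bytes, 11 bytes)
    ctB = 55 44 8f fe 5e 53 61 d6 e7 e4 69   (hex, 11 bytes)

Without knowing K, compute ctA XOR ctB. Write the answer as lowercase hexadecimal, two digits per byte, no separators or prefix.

ctA ⊕ ctB = (M1 ⊕ K) ⊕ (M2 ⊕ K) = M1 ⊕ M2 — the shared key cancels under XOR.
0b xor 55 = 5e
95 xor 44 = d1
8a xor 8f = 05
30 xor fe = ce
6a xor 5e = 34
47 xor 53 = 14
e2 xor 61 = 83
1c xor d6 = ca
82 xor e7 = 65
d9 xor e4 = 3d
53 xor 69 = 3a

5ed105ce341483ca653d3a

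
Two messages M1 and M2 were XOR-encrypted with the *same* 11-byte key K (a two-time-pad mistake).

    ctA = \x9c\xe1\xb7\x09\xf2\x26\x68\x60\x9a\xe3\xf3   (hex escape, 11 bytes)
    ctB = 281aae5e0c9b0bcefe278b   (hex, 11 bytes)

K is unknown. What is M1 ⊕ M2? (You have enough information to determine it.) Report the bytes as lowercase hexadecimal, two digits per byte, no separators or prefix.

b4fb1957febd63ae64c478

ctA ⊕ ctB = (M1 ⊕ K) ⊕ (M2 ⊕ K) = M1 ⊕ M2 — the shared key cancels under XOR.
156 ⊕  40 = 180
225 ⊕  26 = 251
183 ⊕ 174 =  25
  9 ⊕  94 =  87
242 ⊕  12 = 254
 38 ⊕ 155 = 189
104 ⊕  11 =  99
 96 ⊕ 206 = 174
154 ⊕ 254 = 100
227 ⊕  39 = 196
243 ⊕ 139 = 120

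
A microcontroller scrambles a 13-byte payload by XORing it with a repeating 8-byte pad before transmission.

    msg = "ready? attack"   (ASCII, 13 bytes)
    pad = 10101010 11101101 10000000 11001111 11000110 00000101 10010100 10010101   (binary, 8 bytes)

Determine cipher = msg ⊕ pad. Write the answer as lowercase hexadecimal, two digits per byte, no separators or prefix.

The 8-byte key repeats, so the effective keystream is aa ed 80 cf c6 05 94 95 aa ed 80 cf c6.
byte 0: 72 ⊕ aa = d8
byte 1: 65 ⊕ ed = 88
byte 2: 61 ⊕ 80 = e1
byte 3: 64 ⊕ cf = ab
byte 4: 79 ⊕ c6 = bf
byte 5: 3f ⊕ 05 = 3a
byte 6: 20 ⊕ 94 = b4
byte 7: 61 ⊕ 95 = f4
byte 8: 74 ⊕ aa = de
byte 9: 74 ⊕ ed = 99
byte 10: 61 ⊕ 80 = e1
byte 11: 63 ⊕ cf = ac
byte 12: 6b ⊕ c6 = ad

d888e1abbf3ab4f4de99e1acad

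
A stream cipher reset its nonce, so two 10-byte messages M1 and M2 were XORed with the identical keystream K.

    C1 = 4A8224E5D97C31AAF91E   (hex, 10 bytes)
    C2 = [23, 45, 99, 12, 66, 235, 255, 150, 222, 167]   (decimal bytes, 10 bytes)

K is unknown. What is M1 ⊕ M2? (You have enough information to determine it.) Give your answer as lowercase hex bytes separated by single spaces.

5d af 47 e9 9b 97 ce 3c 27 b9

C1 ⊕ C2 = (M1 ⊕ K) ⊕ (M2 ⊕ K) = M1 ⊕ M2 — the shared key cancels under XOR.
byte 0: 4a XOR 17 = 5d
byte 1: 82 XOR 2d = af
byte 2: 24 XOR 63 = 47
byte 3: e5 XOR 0c = e9
byte 4: d9 XOR 42 = 9b
byte 5: 7c XOR eb = 97
byte 6: 31 XOR ff = ce
byte 7: aa XOR 96 = 3c
byte 8: f9 XOR de = 27
byte 9: 1e XOR a7 = b9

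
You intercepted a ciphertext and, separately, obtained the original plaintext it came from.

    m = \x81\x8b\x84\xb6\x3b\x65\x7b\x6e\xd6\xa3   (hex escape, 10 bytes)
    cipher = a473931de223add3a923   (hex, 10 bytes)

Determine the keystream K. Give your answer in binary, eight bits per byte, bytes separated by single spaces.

Since cipher = m ⊕ K, XORing both sides with m gives K = m ⊕ cipher.
byte 0: 81 ^ a4 = 25
byte 1: 8b ^ 73 = f8
byte 2: 84 ^ 93 = 17
byte 3: b6 ^ 1d = ab
byte 4: 3b ^ e2 = d9
byte 5: 65 ^ 23 = 46
byte 6: 7b ^ ad = d6
byte 7: 6e ^ d3 = bd
byte 8: d6 ^ a9 = 7f
byte 9: a3 ^ 23 = 80

00100101 11111000 00010111 10101011 11011001 01000110 11010110 10111101 01111111 10000000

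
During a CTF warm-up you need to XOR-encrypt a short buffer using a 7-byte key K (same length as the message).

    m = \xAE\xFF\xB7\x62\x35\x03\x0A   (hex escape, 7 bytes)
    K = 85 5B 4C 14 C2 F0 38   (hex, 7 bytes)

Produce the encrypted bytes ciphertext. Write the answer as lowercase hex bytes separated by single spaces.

174 ^ 133 =  43
255 ^  91 = 164
183 ^  76 = 251
 98 ^  20 = 118
 53 ^ 194 = 247
  3 ^ 240 = 243
 10 ^  56 =  50

2b a4 fb 76 f7 f3 32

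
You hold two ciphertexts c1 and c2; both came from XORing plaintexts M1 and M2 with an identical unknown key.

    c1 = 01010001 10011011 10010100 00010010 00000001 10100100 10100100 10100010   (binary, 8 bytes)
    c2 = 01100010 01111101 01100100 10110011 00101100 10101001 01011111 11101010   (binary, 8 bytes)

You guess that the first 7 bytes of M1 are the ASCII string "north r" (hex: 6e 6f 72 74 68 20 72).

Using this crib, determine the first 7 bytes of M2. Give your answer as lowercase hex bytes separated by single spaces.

First, c1 ⊕ c2 = (M1 ⊕ K) ⊕ (M2 ⊕ K) = M1 ⊕ M2, so the key drops out. Then M2 = (M1 ⊕ M2) ⊕ M1 over the first 7 bytes.
byte 0: (51 xor 62) xor 6e = 33 xor 6e = 5d
byte 1: (9b xor 7d) xor 6f = e6 xor 6f = 89
byte 2: (94 xor 64) xor 72 = f0 xor 72 = 82
byte 3: (12 xor b3) xor 74 = a1 xor 74 = d5
byte 4: (01 xor 2c) xor 68 = 2d xor 68 = 45
byte 5: (a4 xor a9) xor 20 = 0d xor 20 = 2d
byte 6: (a4 xor 5f) xor 72 = fb xor 72 = 89

5d 89 82 d5 45 2d 89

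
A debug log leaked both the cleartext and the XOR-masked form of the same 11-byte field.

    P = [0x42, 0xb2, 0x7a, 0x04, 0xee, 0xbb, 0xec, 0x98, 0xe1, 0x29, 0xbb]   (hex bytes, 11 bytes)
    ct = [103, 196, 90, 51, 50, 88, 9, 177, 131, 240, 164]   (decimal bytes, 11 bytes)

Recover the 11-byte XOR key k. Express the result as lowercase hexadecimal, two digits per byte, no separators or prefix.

25762037dce3e52962d91f

Since ct = P ⊕ k, XORing both sides with P gives k = P ⊕ ct.
42 ⊕ 67 = 25
b2 ⊕ c4 = 76
7a ⊕ 5a = 20
04 ⊕ 33 = 37
ee ⊕ 32 = dc
bb ⊕ 58 = e3
ec ⊕ 09 = e5
98 ⊕ b1 = 29
e1 ⊕ 83 = 62
29 ⊕ f0 = d9
bb ⊕ a4 = 1f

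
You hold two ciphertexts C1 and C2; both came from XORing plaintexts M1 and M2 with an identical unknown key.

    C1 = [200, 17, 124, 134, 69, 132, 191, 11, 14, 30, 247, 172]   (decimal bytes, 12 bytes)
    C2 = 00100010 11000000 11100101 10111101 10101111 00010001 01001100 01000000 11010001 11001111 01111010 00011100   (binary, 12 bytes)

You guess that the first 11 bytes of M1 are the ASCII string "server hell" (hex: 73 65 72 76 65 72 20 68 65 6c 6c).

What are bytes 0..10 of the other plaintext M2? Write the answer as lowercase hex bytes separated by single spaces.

99 b4 eb 4d 8f e7 d3 23 ba bd e1

First, C1 ⊕ C2 = (M1 ⊕ K) ⊕ (M2 ⊕ K) = M1 ⊕ M2, so the key drops out. Then M2 = (M1 ⊕ M2) ⊕ M1 over the first 11 bytes.
byte 0: (c8 xor 22) xor 73 = ea xor 73 = 99
byte 1: (11 xor c0) xor 65 = d1 xor 65 = b4
byte 2: (7c xor e5) xor 72 = 99 xor 72 = eb
byte 3: (86 xor bd) xor 76 = 3b xor 76 = 4d
byte 4: (45 xor af) xor 65 = ea xor 65 = 8f
byte 5: (84 xor 11) xor 72 = 95 xor 72 = e7
byte 6: (bf xor 4c) xor 20 = f3 xor 20 = d3
byte 7: (0b xor 40) xor 68 = 4b xor 68 = 23
byte 8: (0e xor d1) xor 65 = df xor 65 = ba
byte 9: (1e xor cf) xor 6c = d1 xor 6c = bd
byte 10: (f7 xor 7a) xor 6c = 8d xor 6c = e1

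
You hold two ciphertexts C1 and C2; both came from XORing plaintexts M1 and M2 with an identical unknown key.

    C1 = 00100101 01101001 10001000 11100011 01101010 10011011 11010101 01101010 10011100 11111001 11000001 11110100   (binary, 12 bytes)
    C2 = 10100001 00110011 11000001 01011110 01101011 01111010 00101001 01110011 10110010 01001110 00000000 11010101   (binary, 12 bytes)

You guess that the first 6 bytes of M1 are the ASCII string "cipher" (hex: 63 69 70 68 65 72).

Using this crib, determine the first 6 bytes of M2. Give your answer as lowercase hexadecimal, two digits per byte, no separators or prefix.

First, C1 ⊕ C2 = (M1 ⊕ K) ⊕ (M2 ⊕ K) = M1 ⊕ M2, so the key drops out. Then M2 = (M1 ⊕ M2) ⊕ M1 over the first 6 bytes.
byte 0: (25 ^ a1) ^ 63 = 84 ^ 63 = e7
byte 1: (69 ^ 33) ^ 69 = 5a ^ 69 = 33
byte 2: (88 ^ c1) ^ 70 = 49 ^ 70 = 39
byte 3: (e3 ^ 5e) ^ 68 = bd ^ 68 = d5
byte 4: (6a ^ 6b) ^ 65 = 01 ^ 65 = 64
byte 5: (9b ^ 7a) ^ 72 = e1 ^ 72 = 93

e73339d56493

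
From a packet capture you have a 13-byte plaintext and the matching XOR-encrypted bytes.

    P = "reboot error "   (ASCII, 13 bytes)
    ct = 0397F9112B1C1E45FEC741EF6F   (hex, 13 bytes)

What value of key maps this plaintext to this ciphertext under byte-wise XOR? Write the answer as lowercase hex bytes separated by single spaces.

71 f2 9b 7e 44 68 3e 20 8c b5 2e 9d 4f

Since ct = P ⊕ key, XORing both sides with P gives key = P ⊕ ct.
byte 0: 72 XOR 03 = 71
byte 1: 65 XOR 97 = f2
byte 2: 62 XOR f9 = 9b
byte 3: 6f XOR 11 = 7e
byte 4: 6f XOR 2b = 44
byte 5: 74 XOR 1c = 68
byte 6: 20 XOR 1e = 3e
byte 7: 65 XOR 45 = 20
byte 8: 72 XOR fe = 8c
byte 9: 72 XOR c7 = b5
byte 10: 6f XOR 41 = 2e
byte 11: 72 XOR ef = 9d
byte 12: 20 XOR 6f = 4f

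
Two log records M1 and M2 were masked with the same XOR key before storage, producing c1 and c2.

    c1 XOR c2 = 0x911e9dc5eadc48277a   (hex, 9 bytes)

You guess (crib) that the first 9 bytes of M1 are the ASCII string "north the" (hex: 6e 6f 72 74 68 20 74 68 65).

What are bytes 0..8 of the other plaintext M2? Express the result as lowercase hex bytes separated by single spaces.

Since c1 ⊕ c2 = M1 ⊕ M2, XORing with the guessed M1 bytes yields the corresponding M2 bytes: M2 = (c1 ⊕ c2) ⊕ M1.
91 XOR 6e = ff
1e XOR 6f = 71
9d XOR 72 = ef
c5 XOR 74 = b1
ea XOR 68 = 82
dc XOR 20 = fc
48 XOR 74 = 3c
27 XOR 68 = 4f
7a XOR 65 = 1f

ff 71 ef b1 82 fc 3c 4f 1f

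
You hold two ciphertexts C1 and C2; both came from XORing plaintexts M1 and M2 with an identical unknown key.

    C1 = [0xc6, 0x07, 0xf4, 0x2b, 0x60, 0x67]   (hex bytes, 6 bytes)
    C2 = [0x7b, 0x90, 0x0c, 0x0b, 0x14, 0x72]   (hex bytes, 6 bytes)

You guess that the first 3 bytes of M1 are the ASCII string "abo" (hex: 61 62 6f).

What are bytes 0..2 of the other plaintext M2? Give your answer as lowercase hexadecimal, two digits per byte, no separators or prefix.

First, C1 ⊕ C2 = (M1 ⊕ K) ⊕ (M2 ⊕ K) = M1 ⊕ M2, so the key drops out. Then M2 = (M1 ⊕ M2) ⊕ M1 over the first 3 bytes.
byte 0: (c6 XOR 7b) XOR 61 = bd XOR 61 = dc
byte 1: (07 XOR 90) XOR 62 = 97 XOR 62 = f5
byte 2: (f4 XOR 0c) XOR 6f = f8 XOR 6f = 97

dcf597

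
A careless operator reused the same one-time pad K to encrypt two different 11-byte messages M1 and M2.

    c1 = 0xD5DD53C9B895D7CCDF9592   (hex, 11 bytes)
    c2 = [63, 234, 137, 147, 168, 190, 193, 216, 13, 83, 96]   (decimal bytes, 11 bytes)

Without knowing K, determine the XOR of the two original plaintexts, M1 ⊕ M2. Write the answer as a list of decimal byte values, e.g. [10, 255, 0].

c1 ⊕ c2 = (M1 ⊕ K) ⊕ (M2 ⊕ K) = M1 ⊕ M2 — the shared key cancels under XOR.
11010101 ⊕ 00111111 = 11101010
11011101 ⊕ 11101010 = 00110111
01010011 ⊕ 10001001 = 11011010
11001001 ⊕ 10010011 = 01011010
10111000 ⊕ 10101000 = 00010000
10010101 ⊕ 10111110 = 00101011
11010111 ⊕ 11000001 = 00010110
11001100 ⊕ 11011000 = 00010100
11011111 ⊕ 00001101 = 11010010
10010101 ⊕ 01010011 = 11000110
10010010 ⊕ 01100000 = 11110010

[234, 55, 218, 90, 16, 43, 22, 20, 210, 198, 242]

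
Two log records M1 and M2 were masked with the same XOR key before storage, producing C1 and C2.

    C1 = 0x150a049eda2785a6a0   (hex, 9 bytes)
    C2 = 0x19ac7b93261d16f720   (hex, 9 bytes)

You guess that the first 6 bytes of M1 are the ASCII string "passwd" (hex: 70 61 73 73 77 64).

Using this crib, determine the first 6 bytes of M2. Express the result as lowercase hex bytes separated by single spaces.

First, C1 ⊕ C2 = (M1 ⊕ K) ⊕ (M2 ⊕ K) = M1 ⊕ M2, so the key drops out. Then M2 = (M1 ⊕ M2) ⊕ M1 over the first 6 bytes.
byte 0: (15 ⊕ 19) ⊕ 70 = 0c ⊕ 70 = 7c
byte 1: (0a ⊕ ac) ⊕ 61 = a6 ⊕ 61 = c7
byte 2: (04 ⊕ 7b) ⊕ 73 = 7f ⊕ 73 = 0c
byte 3: (9e ⊕ 93) ⊕ 73 = 0d ⊕ 73 = 7e
byte 4: (da ⊕ 26) ⊕ 77 = fc ⊕ 77 = 8b
byte 5: (27 ⊕ 1d) ⊕ 64 = 3a ⊕ 64 = 5e

7c c7 0c 7e 8b 5e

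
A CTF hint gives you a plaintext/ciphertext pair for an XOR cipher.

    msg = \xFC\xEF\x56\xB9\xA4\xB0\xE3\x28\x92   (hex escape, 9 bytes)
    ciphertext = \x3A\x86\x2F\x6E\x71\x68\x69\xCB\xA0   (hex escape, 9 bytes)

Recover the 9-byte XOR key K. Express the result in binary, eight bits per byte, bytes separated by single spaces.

11000110 01101001 01111001 11010111 11010101 11011000 10001010 11100011 00110010

Since ciphertext = msg ⊕ K, XORing both sides with msg gives K = msg ⊕ ciphertext.
fc XOR 3a = c6
ef XOR 86 = 69
56 XOR 2f = 79
b9 XOR 6e = d7
a4 XOR 71 = d5
b0 XOR 68 = d8
e3 XOR 69 = 8a
28 XOR cb = e3
92 XOR a0 = 32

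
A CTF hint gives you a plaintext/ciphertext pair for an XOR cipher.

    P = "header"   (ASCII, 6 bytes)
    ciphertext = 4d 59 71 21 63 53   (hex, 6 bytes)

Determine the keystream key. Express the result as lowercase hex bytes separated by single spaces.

25 3c 10 45 06 21

Since ciphertext = P ⊕ key, XORing both sides with P gives key = P ⊕ ciphertext.
68 ^ 4d = 25
65 ^ 59 = 3c
61 ^ 71 = 10
64 ^ 21 = 45
65 ^ 63 = 06
72 ^ 53 = 21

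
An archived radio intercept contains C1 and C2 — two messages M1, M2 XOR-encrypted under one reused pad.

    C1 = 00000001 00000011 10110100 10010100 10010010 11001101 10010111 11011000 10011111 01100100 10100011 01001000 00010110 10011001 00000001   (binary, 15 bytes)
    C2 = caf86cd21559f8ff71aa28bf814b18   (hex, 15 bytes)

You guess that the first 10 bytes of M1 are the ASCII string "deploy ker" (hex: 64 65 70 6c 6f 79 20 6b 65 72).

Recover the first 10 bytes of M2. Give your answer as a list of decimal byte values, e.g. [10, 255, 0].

First, C1 ⊕ C2 = (M1 ⊕ K) ⊕ (M2 ⊕ K) = M1 ⊕ M2, so the key drops out. Then M2 = (M1 ⊕ M2) ⊕ M1 over the first 10 bytes.
byte 0: (01 XOR ca) XOR 64 = cb XOR 64 = af
byte 1: (03 XOR f8) XOR 65 = fb XOR 65 = 9e
byte 2: (b4 XOR 6c) XOR 70 = d8 XOR 70 = a8
byte 3: (94 XOR d2) XOR 6c = 46 XOR 6c = 2a
byte 4: (92 XOR 15) XOR 6f = 87 XOR 6f = e8
byte 5: (cd XOR 59) XOR 79 = 94 XOR 79 = ed
byte 6: (97 XOR f8) XOR 20 = 6f XOR 20 = 4f
byte 7: (d8 XOR ff) XOR 6b = 27 XOR 6b = 4c
byte 8: (9f XOR 71) XOR 65 = ee XOR 65 = 8b
byte 9: (64 XOR aa) XOR 72 = ce XOR 72 = bc

[175, 158, 168, 42, 232, 237, 79, 76, 139, 188]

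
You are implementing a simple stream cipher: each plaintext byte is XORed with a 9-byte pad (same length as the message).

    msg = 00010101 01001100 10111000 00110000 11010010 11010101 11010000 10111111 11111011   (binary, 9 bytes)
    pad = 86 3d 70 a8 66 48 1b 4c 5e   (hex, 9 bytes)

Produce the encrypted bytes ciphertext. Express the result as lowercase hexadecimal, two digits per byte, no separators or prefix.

XOR is its own inverse, so applying the key byte-wise gives the result directly.
byte 0: 15 ⊕ 86 = 93
byte 1: 4c ⊕ 3d = 71
byte 2: b8 ⊕ 70 = c8
byte 3: 30 ⊕ a8 = 98
byte 4: d2 ⊕ 66 = b4
byte 5: d5 ⊕ 48 = 9d
byte 6: d0 ⊕ 1b = cb
byte 7: bf ⊕ 4c = f3
byte 8: fb ⊕ 5e = a5

9371c898b49dcbf3a5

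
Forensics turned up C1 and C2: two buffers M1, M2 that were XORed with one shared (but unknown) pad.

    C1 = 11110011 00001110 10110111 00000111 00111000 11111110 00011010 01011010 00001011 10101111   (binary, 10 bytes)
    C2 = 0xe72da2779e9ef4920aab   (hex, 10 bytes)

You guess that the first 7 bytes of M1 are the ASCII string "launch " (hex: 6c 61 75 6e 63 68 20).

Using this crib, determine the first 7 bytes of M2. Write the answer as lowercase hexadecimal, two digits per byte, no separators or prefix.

7842601ec508ce

First, C1 ⊕ C2 = (M1 ⊕ K) ⊕ (M2 ⊕ K) = M1 ⊕ M2, so the key drops out. Then M2 = (M1 ⊕ M2) ⊕ M1 over the first 7 bytes.
byte 0: (f3 xor e7) xor 6c = 14 xor 6c = 78
byte 1: (0e xor 2d) xor 61 = 23 xor 61 = 42
byte 2: (b7 xor a2) xor 75 = 15 xor 75 = 60
byte 3: (07 xor 77) xor 6e = 70 xor 6e = 1e
byte 4: (38 xor 9e) xor 63 = a6 xor 63 = c5
byte 5: (fe xor 9e) xor 68 = 60 xor 68 = 08
byte 6: (1a xor f4) xor 20 = ee xor 20 = ce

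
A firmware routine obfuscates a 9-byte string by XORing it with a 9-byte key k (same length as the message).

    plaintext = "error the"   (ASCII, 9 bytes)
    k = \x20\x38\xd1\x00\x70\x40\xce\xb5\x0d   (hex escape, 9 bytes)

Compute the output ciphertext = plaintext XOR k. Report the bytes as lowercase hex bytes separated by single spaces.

45 4a a3 6f 02 60 ba dd 68

byte 0: 65 xor 20 = 45
byte 1: 72 xor 38 = 4a
byte 2: 72 xor d1 = a3
byte 3: 6f xor 00 = 6f
byte 4: 72 xor 70 = 02
byte 5: 20 xor 40 = 60
byte 6: 74 xor ce = ba
byte 7: 68 xor b5 = dd
byte 8: 65 xor 0d = 68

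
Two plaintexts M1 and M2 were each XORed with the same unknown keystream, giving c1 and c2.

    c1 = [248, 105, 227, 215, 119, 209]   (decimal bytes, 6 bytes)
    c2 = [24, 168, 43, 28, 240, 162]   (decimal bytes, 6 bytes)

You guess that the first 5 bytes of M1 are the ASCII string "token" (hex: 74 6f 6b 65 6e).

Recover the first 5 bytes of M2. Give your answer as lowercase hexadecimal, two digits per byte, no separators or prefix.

94aea3aee9

First, c1 ⊕ c2 = (M1 ⊕ K) ⊕ (M2 ⊕ K) = M1 ⊕ M2, so the key drops out. Then M2 = (M1 ⊕ M2) ⊕ M1 over the first 5 bytes.
byte 0: (f8 ⊕ 18) ⊕ 74 = e0 ⊕ 74 = 94
byte 1: (69 ⊕ a8) ⊕ 6f = c1 ⊕ 6f = ae
byte 2: (e3 ⊕ 2b) ⊕ 6b = c8 ⊕ 6b = a3
byte 3: (d7 ⊕ 1c) ⊕ 65 = cb ⊕ 65 = ae
byte 4: (77 ⊕ f0) ⊕ 6e = 87 ⊕ 6e = e9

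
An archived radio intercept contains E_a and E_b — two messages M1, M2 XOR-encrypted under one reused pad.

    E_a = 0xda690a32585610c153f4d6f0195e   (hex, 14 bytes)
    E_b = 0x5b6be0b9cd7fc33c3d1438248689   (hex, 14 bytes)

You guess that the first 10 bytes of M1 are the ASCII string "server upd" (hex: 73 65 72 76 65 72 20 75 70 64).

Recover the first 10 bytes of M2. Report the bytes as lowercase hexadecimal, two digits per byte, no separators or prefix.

First, E_a ⊕ E_b = (M1 ⊕ K) ⊕ (M2 ⊕ K) = M1 ⊕ M2, so the key drops out. Then M2 = (M1 ⊕ M2) ⊕ M1 over the first 10 bytes.
byte 0: (da xor 5b) xor 73 = 81 xor 73 = f2
byte 1: (69 xor 6b) xor 65 = 02 xor 65 = 67
byte 2: (0a xor e0) xor 72 = ea xor 72 = 98
byte 3: (32 xor b9) xor 76 = 8b xor 76 = fd
byte 4: (58 xor cd) xor 65 = 95 xor 65 = f0
byte 5: (56 xor 7f) xor 72 = 29 xor 72 = 5b
byte 6: (10 xor c3) xor 20 = d3 xor 20 = f3
byte 7: (c1 xor 3c) xor 75 = fd xor 75 = 88
byte 8: (53 xor 3d) xor 70 = 6e xor 70 = 1e
byte 9: (f4 xor 14) xor 64 = e0 xor 64 = 84

f26798fdf05bf3881e84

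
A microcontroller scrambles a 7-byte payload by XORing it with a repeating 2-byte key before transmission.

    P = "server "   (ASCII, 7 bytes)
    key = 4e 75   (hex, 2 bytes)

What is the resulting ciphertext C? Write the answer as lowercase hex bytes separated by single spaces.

The 2-byte key repeats, so the effective keystream is 4e 75 4e 75 4e 75 4e.
byte 0: 73 XOR 4e = 3d
byte 1: 65 XOR 75 = 10
byte 2: 72 XOR 4e = 3c
byte 3: 76 XOR 75 = 03
byte 4: 65 XOR 4e = 2b
byte 5: 72 XOR 75 = 07
byte 6: 20 XOR 4e = 6e

3d 10 3c 03 2b 07 6e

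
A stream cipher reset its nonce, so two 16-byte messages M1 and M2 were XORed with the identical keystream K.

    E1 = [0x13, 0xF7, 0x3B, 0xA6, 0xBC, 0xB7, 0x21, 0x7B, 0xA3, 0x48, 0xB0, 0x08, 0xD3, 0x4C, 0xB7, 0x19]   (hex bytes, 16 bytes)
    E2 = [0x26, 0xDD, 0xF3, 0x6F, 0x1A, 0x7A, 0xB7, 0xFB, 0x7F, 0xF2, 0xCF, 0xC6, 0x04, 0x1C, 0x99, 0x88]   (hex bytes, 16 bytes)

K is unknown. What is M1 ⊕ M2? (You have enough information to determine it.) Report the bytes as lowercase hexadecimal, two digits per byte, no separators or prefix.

352ac8c9a6cd9680dcba7fced7502e91

E1 ⊕ E2 = (M1 ⊕ K) ⊕ (M2 ⊕ K) = M1 ⊕ M2 — the shared key cancels under XOR.
 19 xor  38 =  53
247 xor 221 =  42
 59 xor 243 = 200
166 xor 111 = 201
188 xor  26 = 166
183 xor 122 = 205
 33 xor 183 = 150
123 xor 251 = 128
163 xor 127 = 220
 72 xor 242 = 186
176 xor 207 = 127
  8 xor 198 = 206
211 xor   4 = 215
 76 xor  28 =  80
183 xor 153 =  46
 25 xor 136 = 145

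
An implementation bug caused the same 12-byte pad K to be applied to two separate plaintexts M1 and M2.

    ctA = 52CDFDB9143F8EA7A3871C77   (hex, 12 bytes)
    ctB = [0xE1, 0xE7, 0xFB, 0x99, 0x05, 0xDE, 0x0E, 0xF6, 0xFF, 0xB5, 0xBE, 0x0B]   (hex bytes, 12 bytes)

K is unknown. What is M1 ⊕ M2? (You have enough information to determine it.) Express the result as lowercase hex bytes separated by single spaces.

b3 2a 06 20 11 e1 80 51 5c 32 a2 7c

ctA ⊕ ctB = (M1 ⊕ K) ⊕ (M2 ⊕ K) = M1 ⊕ M2 — the shared key cancels under XOR.
byte 0: 52 ^ e1 = b3
byte 1: cd ^ e7 = 2a
byte 2: fd ^ fb = 06
byte 3: b9 ^ 99 = 20
byte 4: 14 ^ 05 = 11
byte 5: 3f ^ de = e1
byte 6: 8e ^ 0e = 80
byte 7: a7 ^ f6 = 51
byte 8: a3 ^ ff = 5c
byte 9: 87 ^ b5 = 32
byte 10: 1c ^ be = a2
byte 11: 77 ^ 0b = 7c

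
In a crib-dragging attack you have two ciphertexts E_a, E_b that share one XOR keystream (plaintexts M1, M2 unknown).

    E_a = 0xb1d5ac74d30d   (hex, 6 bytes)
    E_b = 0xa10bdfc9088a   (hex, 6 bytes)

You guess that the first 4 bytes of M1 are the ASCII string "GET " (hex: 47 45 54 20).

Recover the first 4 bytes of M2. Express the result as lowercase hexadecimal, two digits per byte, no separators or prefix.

First, E_a ⊕ E_b = (M1 ⊕ K) ⊕ (M2 ⊕ K) = M1 ⊕ M2, so the key drops out. Then M2 = (M1 ⊕ M2) ⊕ M1 over the first 4 bytes.
byte 0: (b1 ⊕ a1) ⊕ 47 = 10 ⊕ 47 = 57
byte 1: (d5 ⊕ 0b) ⊕ 45 = de ⊕ 45 = 9b
byte 2: (ac ⊕ df) ⊕ 54 = 73 ⊕ 54 = 27
byte 3: (74 ⊕ c9) ⊕ 20 = bd ⊕ 20 = 9d

579b279d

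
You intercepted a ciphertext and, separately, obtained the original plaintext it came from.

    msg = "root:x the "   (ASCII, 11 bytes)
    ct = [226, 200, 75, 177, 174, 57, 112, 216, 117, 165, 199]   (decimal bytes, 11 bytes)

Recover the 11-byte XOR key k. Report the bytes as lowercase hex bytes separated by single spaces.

Since ct = msg ⊕ k, XORing both sides with msg gives k = msg ⊕ ct.
01110010 ^ 11100010 = 10010000
01101111 ^ 11001000 = 10100111
01101111 ^ 01001011 = 00100100
01110100 ^ 10110001 = 11000101
00111010 ^ 10101110 = 10010100
01111000 ^ 00111001 = 01000001
00100000 ^ 01110000 = 01010000
01110100 ^ 11011000 = 10101100
01101000 ^ 01110101 = 00011101
01100101 ^ 10100101 = 11000000
00100000 ^ 11000111 = 11100111

90 a7 24 c5 94 41 50 ac 1d c0 e7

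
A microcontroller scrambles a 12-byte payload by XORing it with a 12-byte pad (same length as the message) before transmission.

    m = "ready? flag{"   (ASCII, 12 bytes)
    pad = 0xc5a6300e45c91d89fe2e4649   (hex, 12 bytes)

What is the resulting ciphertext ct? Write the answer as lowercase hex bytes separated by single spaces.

b7 c3 51 6a 3c f6 3d ef 92 4f 21 32

byte 0: 114 ^ 197 = 183
byte 1: 101 ^ 166 = 195
byte 2:  97 ^  48 =  81
byte 3: 100 ^  14 = 106
byte 4: 121 ^  69 =  60
byte 5:  63 ^ 201 = 246
byte 6:  32 ^  29 =  61
byte 7: 102 ^ 137 = 239
byte 8: 108 ^ 254 = 146
byte 9:  97 ^  46 =  79
byte 10: 103 ^  70 =  33
byte 11: 123 ^  73 =  50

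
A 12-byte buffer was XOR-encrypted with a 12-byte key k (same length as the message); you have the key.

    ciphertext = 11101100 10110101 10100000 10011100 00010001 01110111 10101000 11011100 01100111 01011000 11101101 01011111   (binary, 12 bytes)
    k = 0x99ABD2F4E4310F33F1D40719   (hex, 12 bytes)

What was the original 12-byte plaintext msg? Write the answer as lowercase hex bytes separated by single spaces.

ec ⊕ 99 = 75
b5 ⊕ ab = 1e
a0 ⊕ d2 = 72
9c ⊕ f4 = 68
11 ⊕ e4 = f5
77 ⊕ 31 = 46
a8 ⊕ 0f = a7
dc ⊕ 33 = ef
67 ⊕ f1 = 96
58 ⊕ d4 = 8c
ed ⊕ 07 = ea
5f ⊕ 19 = 46

75 1e 72 68 f5 46 a7 ef 96 8c ea 46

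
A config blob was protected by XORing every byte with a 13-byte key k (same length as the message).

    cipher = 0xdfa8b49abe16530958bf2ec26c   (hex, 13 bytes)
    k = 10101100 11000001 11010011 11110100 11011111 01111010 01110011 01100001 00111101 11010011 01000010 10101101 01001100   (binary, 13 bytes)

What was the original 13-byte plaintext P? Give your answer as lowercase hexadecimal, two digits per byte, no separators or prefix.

XOR is its own inverse, so applying the key byte-wise gives the result directly.
df xor ac = 73
a8 xor c1 = 69
b4 xor d3 = 67
9a xor f4 = 6e
be xor df = 61
16 xor 7a = 6c
53 xor 73 = 20
09 xor 61 = 68
58 xor 3d = 65
bf xor d3 = 6c
2e xor 42 = 6c
c2 xor ad = 6f
6c xor 4c = 20

7369676e616c2068656c6c6f20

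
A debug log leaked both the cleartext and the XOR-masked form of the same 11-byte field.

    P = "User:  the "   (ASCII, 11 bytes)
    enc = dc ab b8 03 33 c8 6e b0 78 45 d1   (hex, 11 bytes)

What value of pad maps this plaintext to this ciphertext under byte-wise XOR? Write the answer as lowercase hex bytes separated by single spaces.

89 d8 dd 71 09 e8 4e c4 10 20 f1

Since enc = P ⊕ pad, XORing both sides with P gives pad = P ⊕ enc.
byte 0: 55 xor dc = 89
byte 1: 73 xor ab = d8
byte 2: 65 xor b8 = dd
byte 3: 72 xor 03 = 71
byte 4: 3a xor 33 = 09
byte 5: 20 xor c8 = e8
byte 6: 20 xor 6e = 4e
byte 7: 74 xor b0 = c4
byte 8: 68 xor 78 = 10
byte 9: 65 xor 45 = 20
byte 10: 20 xor d1 = f1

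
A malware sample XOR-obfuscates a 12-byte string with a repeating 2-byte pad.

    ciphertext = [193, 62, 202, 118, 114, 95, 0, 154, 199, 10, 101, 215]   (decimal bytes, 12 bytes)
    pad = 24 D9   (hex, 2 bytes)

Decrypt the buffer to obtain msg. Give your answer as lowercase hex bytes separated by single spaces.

e5 e7 ee af 56 86 24 43 e3 d3 41 0e

The 2-byte key repeats, so the effective keystream is 24 d9 24 d9 24 d9 24 d9 24 d9 24 d9.
byte 0: 11000001 XOR 00100100 = 11100101
byte 1: 00111110 XOR 11011001 = 11100111
byte 2: 11001010 XOR 00100100 = 11101110
byte 3: 01110110 XOR 11011001 = 10101111
byte 4: 01110010 XOR 00100100 = 01010110
byte 5: 01011111 XOR 11011001 = 10000110
byte 6: 00000000 XOR 00100100 = 00100100
byte 7: 10011010 XOR 11011001 = 01000011
byte 8: 11000111 XOR 00100100 = 11100011
byte 9: 00001010 XOR 11011001 = 11010011
byte 10: 01100101 XOR 00100100 = 01000001
byte 11: 11010111 XOR 11011001 = 00001110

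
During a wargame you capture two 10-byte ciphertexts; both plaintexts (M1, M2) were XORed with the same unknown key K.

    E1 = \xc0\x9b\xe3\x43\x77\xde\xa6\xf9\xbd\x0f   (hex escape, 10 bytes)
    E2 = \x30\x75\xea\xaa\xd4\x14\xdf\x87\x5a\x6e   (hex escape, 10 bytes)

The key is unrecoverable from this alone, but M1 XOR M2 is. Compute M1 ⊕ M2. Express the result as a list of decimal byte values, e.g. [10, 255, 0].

[240, 238, 9, 233, 163, 202, 121, 126, 231, 97]

E1 ⊕ E2 = (M1 ⊕ K) ⊕ (M2 ⊕ K) = M1 ⊕ M2 — the shared key cancels under XOR.
c0 ⊕ 30 = f0
9b ⊕ 75 = ee
e3 ⊕ ea = 09
43 ⊕ aa = e9
77 ⊕ d4 = a3
de ⊕ 14 = ca
a6 ⊕ df = 79
f9 ⊕ 87 = 7e
bd ⊕ 5a = e7
0f ⊕ 6e = 61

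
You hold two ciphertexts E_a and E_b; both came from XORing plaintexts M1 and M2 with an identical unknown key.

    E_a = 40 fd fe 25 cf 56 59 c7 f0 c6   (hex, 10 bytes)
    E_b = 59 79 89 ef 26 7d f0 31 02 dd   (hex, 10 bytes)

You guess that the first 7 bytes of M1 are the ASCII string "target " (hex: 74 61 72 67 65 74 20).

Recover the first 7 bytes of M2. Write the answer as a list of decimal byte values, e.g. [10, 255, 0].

First, E_a ⊕ E_b = (M1 ⊕ K) ⊕ (M2 ⊕ K) = M1 ⊕ M2, so the key drops out. Then M2 = (M1 ⊕ M2) ⊕ M1 over the first 7 bytes.
byte 0: (40 ⊕ 59) ⊕ 74 = 19 ⊕ 74 = 6d
byte 1: (fd ⊕ 79) ⊕ 61 = 84 ⊕ 61 = e5
byte 2: (fe ⊕ 89) ⊕ 72 = 77 ⊕ 72 = 05
byte 3: (25 ⊕ ef) ⊕ 67 = ca ⊕ 67 = ad
byte 4: (cf ⊕ 26) ⊕ 65 = e9 ⊕ 65 = 8c
byte 5: (56 ⊕ 7d) ⊕ 74 = 2b ⊕ 74 = 5f
byte 6: (59 ⊕ f0) ⊕ 20 = a9 ⊕ 20 = 89

[109, 229, 5, 173, 140, 95, 137]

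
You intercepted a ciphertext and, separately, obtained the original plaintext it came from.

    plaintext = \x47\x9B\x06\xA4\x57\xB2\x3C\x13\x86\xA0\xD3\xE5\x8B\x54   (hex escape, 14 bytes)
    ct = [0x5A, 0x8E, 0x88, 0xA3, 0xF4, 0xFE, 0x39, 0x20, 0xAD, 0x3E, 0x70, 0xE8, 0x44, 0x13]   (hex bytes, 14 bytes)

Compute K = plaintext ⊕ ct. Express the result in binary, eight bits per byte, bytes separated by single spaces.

Since ct = plaintext ⊕ K, XORing both sides with plaintext gives K = plaintext ⊕ ct.
47 ^ 5a = 1d
9b ^ 8e = 15
06 ^ 88 = 8e
a4 ^ a3 = 07
57 ^ f4 = a3
b2 ^ fe = 4c
3c ^ 39 = 05
13 ^ 20 = 33
86 ^ ad = 2b
a0 ^ 3e = 9e
d3 ^ 70 = a3
e5 ^ e8 = 0d
8b ^ 44 = cf
54 ^ 13 = 47

00011101 00010101 10001110 00000111 10100011 01001100 00000101 00110011 00101011 10011110 10100011 00001101 11001111 01000111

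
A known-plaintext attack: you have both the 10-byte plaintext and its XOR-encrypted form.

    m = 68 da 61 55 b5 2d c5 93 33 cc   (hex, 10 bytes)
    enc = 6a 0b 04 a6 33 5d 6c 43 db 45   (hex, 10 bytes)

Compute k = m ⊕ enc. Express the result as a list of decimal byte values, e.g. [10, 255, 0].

Since enc = m ⊕ k, XORing both sides with m gives k = m ⊕ enc.
01101000 XOR 01101010 = 00000010
11011010 XOR 00001011 = 11010001
01100001 XOR 00000100 = 01100101
01010101 XOR 10100110 = 11110011
10110101 XOR 00110011 = 10000110
00101101 XOR 01011101 = 01110000
11000101 XOR 01101100 = 10101001
10010011 XOR 01000011 = 11010000
00110011 XOR 11011011 = 11101000
11001100 XOR 01000101 = 10001001

[2, 209, 101, 243, 134, 112, 169, 208, 232, 137]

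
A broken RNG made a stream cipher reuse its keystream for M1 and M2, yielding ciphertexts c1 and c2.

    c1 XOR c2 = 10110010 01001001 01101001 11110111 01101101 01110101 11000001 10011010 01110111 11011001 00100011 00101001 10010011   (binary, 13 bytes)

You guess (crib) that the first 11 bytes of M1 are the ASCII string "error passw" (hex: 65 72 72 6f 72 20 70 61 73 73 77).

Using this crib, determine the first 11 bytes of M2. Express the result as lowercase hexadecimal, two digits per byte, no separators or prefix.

Since c1 ⊕ c2 = M1 ⊕ M2, XORing with the guessed M1 bytes yields the corresponding M2 bytes: M2 = (c1 ⊕ c2) ⊕ M1.
b2 ⊕ 65 = d7
49 ⊕ 72 = 3b
69 ⊕ 72 = 1b
f7 ⊕ 6f = 98
6d ⊕ 72 = 1f
75 ⊕ 20 = 55
c1 ⊕ 70 = b1
9a ⊕ 61 = fb
77 ⊕ 73 = 04
d9 ⊕ 73 = aa
23 ⊕ 77 = 54

d73b1b981f55b1fb04aa54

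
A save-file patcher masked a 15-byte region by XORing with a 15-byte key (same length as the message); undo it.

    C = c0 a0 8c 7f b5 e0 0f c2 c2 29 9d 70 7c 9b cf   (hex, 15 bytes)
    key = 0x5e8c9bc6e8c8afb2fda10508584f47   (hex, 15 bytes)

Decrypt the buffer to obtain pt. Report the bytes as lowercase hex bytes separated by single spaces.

9e 2c 17 b9 5d 28 a0 70 3f 88 98 78 24 d4 88

XOR is its own inverse, so applying the key byte-wise gives the result directly.
byte 0: 192 XOR  94 = 158
byte 1: 160 XOR 140 =  44
byte 2: 140 XOR 155 =  23
byte 3: 127 XOR 198 = 185
byte 4: 181 XOR 232 =  93
byte 5: 224 XOR 200 =  40
byte 6:  15 XOR 175 = 160
byte 7: 194 XOR 178 = 112
byte 8: 194 XOR 253 =  63
byte 9:  41 XOR 161 = 136
byte 10: 157 XOR   5 = 152
byte 11: 112 XOR   8 = 120
byte 12: 124 XOR  88 =  36
byte 13: 155 XOR  79 = 212
byte 14: 207 XOR  71 = 136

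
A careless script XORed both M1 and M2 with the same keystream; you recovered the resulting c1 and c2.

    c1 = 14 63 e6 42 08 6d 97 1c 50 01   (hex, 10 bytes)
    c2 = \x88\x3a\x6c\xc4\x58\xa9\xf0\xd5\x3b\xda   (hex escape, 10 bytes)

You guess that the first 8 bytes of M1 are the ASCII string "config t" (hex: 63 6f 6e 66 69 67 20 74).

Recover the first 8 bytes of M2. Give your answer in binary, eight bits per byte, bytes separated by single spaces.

First, c1 ⊕ c2 = (M1 ⊕ K) ⊕ (M2 ⊕ K) = M1 ⊕ M2, so the key drops out. Then M2 = (M1 ⊕ M2) ⊕ M1 over the first 8 bytes.
byte 0: (14 ⊕ 88) ⊕ 63 = 9c ⊕ 63 = ff
byte 1: (63 ⊕ 3a) ⊕ 6f = 59 ⊕ 6f = 36
byte 2: (e6 ⊕ 6c) ⊕ 6e = 8a ⊕ 6e = e4
byte 3: (42 ⊕ c4) ⊕ 66 = 86 ⊕ 66 = e0
byte 4: (08 ⊕ 58) ⊕ 69 = 50 ⊕ 69 = 39
byte 5: (6d ⊕ a9) ⊕ 67 = c4 ⊕ 67 = a3
byte 6: (97 ⊕ f0) ⊕ 20 = 67 ⊕ 20 = 47
byte 7: (1c ⊕ d5) ⊕ 74 = c9 ⊕ 74 = bd

11111111 00110110 11100100 11100000 00111001 10100011 01000111 10111101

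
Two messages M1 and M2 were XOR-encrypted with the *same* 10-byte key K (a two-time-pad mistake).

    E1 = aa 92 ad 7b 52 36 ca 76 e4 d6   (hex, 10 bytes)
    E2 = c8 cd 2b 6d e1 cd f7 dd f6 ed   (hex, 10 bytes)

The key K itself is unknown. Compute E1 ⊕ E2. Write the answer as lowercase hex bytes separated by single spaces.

E1 ⊕ E2 = (M1 ⊕ K) ⊕ (M2 ⊕ K) = M1 ⊕ M2 — the shared key cancels under XOR.
170 ⊕ 200 =  98
146 ⊕ 205 =  95
173 ⊕  43 = 134
123 ⊕ 109 =  22
 82 ⊕ 225 = 179
 54 ⊕ 205 = 251
202 ⊕ 247 =  61
118 ⊕ 221 = 171
228 ⊕ 246 =  18
214 ⊕ 237 =  59

62 5f 86 16 b3 fb 3d ab 12 3b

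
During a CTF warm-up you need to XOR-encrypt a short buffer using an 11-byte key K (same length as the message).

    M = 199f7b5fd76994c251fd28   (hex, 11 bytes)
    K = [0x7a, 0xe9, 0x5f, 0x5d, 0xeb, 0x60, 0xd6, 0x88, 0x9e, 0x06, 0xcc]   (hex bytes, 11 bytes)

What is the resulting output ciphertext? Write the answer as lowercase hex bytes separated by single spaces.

63 76 24 02 3c 09 42 4a cf fb e4

19 ^ 7a = 63
9f ^ e9 = 76
7b ^ 5f = 24
5f ^ 5d = 02
d7 ^ eb = 3c
69 ^ 60 = 09
94 ^ d6 = 42
c2 ^ 88 = 4a
51 ^ 9e = cf
fd ^ 06 = fb
28 ^ cc = e4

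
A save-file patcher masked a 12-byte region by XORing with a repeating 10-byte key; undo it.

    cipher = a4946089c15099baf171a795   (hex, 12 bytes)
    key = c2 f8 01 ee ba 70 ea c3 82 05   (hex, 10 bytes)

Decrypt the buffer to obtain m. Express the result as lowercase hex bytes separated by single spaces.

66 6c 61 67 7b 20 73 79 73 74 65 6d

The 10-byte key repeats, so the effective keystream is c2 f8 01 ee ba 70 ea c3 82 05 c2 f8.
byte 0: a4 ^ c2 = 66
byte 1: 94 ^ f8 = 6c
byte 2: 60 ^ 01 = 61
byte 3: 89 ^ ee = 67
byte 4: c1 ^ ba = 7b
byte 5: 50 ^ 70 = 20
byte 6: 99 ^ ea = 73
byte 7: ba ^ c3 = 79
byte 8: f1 ^ 82 = 73
byte 9: 71 ^ 05 = 74
byte 10: a7 ^ c2 = 65
byte 11: 95 ^ f8 = 6d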